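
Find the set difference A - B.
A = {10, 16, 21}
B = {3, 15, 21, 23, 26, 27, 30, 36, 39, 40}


Set A = {10, 16, 21}
Set B = {3, 15, 21, 23, 26, 27, 30, 36, 39, 40}
A \ B includes elements in A that are not in B.
Check each element of A:
10 (not in B, keep), 16 (not in B, keep), 21 (in B, remove)
A \ B = {10, 16}

{10, 16}


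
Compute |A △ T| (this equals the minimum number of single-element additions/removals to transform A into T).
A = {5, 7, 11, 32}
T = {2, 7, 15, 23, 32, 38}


Set A = {5, 7, 11, 32}
Set T = {2, 7, 15, 23, 32, 38}
Elements to remove from A (in A, not in T): {5, 11} → 2 removals
Elements to add to A (in T, not in A): {2, 15, 23, 38} → 4 additions
Total edits = 2 + 4 = 6

6


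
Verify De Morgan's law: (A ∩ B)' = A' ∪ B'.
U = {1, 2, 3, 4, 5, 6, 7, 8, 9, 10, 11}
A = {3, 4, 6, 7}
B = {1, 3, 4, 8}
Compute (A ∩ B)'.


U = {1, 2, 3, 4, 5, 6, 7, 8, 9, 10, 11}
A = {3, 4, 6, 7}, B = {1, 3, 4, 8}
A ∩ B = {3, 4}
(A ∩ B)' = U \ (A ∩ B) = {1, 2, 5, 6, 7, 8, 9, 10, 11}
Verification via A' ∪ B': A' = {1, 2, 5, 8, 9, 10, 11}, B' = {2, 5, 6, 7, 9, 10, 11}
A' ∪ B' = {1, 2, 5, 6, 7, 8, 9, 10, 11} ✓

{1, 2, 5, 6, 7, 8, 9, 10, 11}


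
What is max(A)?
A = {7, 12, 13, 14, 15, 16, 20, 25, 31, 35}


Set A = {7, 12, 13, 14, 15, 16, 20, 25, 31, 35}
Elements in ascending order: 7, 12, 13, 14, 15, 16, 20, 25, 31, 35
The largest element is 35.

35


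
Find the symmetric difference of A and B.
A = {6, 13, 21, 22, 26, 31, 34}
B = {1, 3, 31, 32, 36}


Set A = {6, 13, 21, 22, 26, 31, 34}
Set B = {1, 3, 31, 32, 36}
A △ B = (A \ B) ∪ (B \ A)
Elements in A but not B: {6, 13, 21, 22, 26, 34}
Elements in B but not A: {1, 3, 32, 36}
A △ B = {1, 3, 6, 13, 21, 22, 26, 32, 34, 36}

{1, 3, 6, 13, 21, 22, 26, 32, 34, 36}


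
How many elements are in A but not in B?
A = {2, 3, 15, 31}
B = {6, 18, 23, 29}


Set A = {2, 3, 15, 31}
Set B = {6, 18, 23, 29}
A \ B = {2, 3, 15, 31}
|A \ B| = 4

4


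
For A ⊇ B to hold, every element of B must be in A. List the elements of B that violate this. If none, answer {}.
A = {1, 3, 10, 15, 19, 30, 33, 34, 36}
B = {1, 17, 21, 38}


Set A = {1, 3, 10, 15, 19, 30, 33, 34, 36}
Set B = {1, 17, 21, 38}
Check each element of B against A:
1 ∈ A, 17 ∉ A (include), 21 ∉ A (include), 38 ∉ A (include)
Elements of B not in A: {17, 21, 38}

{17, 21, 38}


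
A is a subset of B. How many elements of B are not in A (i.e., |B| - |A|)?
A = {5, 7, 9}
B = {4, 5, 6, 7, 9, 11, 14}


Set A = {5, 7, 9}, |A| = 3
Set B = {4, 5, 6, 7, 9, 11, 14}, |B| = 7
Since A ⊆ B: B \ A = {4, 6, 11, 14}
|B| - |A| = 7 - 3 = 4

4


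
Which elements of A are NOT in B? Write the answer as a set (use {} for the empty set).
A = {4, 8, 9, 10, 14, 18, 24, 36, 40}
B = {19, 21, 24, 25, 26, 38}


Set A = {4, 8, 9, 10, 14, 18, 24, 36, 40}
Set B = {19, 21, 24, 25, 26, 38}
Check each element of A against B:
4 ∉ B (include), 8 ∉ B (include), 9 ∉ B (include), 10 ∉ B (include), 14 ∉ B (include), 18 ∉ B (include), 24 ∈ B, 36 ∉ B (include), 40 ∉ B (include)
Elements of A not in B: {4, 8, 9, 10, 14, 18, 36, 40}

{4, 8, 9, 10, 14, 18, 36, 40}


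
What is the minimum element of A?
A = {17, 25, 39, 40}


Set A = {17, 25, 39, 40}
Elements in ascending order: 17, 25, 39, 40
The smallest element is 17.

17


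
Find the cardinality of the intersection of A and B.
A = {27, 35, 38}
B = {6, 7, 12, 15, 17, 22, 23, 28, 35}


Set A = {27, 35, 38}
Set B = {6, 7, 12, 15, 17, 22, 23, 28, 35}
A ∩ B = {35}
|A ∩ B| = 1

1


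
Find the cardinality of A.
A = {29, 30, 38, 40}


Set A = {29, 30, 38, 40}
Listing elements: 29, 30, 38, 40
Counting: 4 elements
|A| = 4

4


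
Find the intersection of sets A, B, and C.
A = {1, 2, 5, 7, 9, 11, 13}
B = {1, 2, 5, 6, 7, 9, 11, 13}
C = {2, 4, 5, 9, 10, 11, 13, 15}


Set A = {1, 2, 5, 7, 9, 11, 13}
Set B = {1, 2, 5, 6, 7, 9, 11, 13}
Set C = {2, 4, 5, 9, 10, 11, 13, 15}
First, A ∩ B = {1, 2, 5, 7, 9, 11, 13}
Then, (A ∩ B) ∩ C = {2, 5, 9, 11, 13}

{2, 5, 9, 11, 13}


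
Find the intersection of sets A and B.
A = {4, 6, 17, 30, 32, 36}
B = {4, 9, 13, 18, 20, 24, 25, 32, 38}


Set A = {4, 6, 17, 30, 32, 36}
Set B = {4, 9, 13, 18, 20, 24, 25, 32, 38}
A ∩ B includes only elements in both sets.
Check each element of A against B:
4 ✓, 6 ✗, 17 ✗, 30 ✗, 32 ✓, 36 ✗
A ∩ B = {4, 32}

{4, 32}


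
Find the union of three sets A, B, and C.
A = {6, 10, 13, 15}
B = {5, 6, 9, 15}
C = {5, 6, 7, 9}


Set A = {6, 10, 13, 15}
Set B = {5, 6, 9, 15}
Set C = {5, 6, 7, 9}
First, A ∪ B = {5, 6, 9, 10, 13, 15}
Then, (A ∪ B) ∪ C = {5, 6, 7, 9, 10, 13, 15}

{5, 6, 7, 9, 10, 13, 15}


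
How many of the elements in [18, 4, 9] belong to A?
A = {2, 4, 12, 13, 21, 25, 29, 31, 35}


Set A = {2, 4, 12, 13, 21, 25, 29, 31, 35}
Candidates: [18, 4, 9]
Check each candidate:
18 ∉ A, 4 ∈ A, 9 ∉ A
Count of candidates in A: 1

1


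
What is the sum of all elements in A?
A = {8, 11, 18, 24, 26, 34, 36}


Set A = {8, 11, 18, 24, 26, 34, 36}
Sum = 8 + 11 + 18 + 24 + 26 + 34 + 36 = 157

157


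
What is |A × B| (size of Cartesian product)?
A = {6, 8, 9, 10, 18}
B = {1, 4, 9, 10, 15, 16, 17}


Set A = {6, 8, 9, 10, 18} has 5 elements.
Set B = {1, 4, 9, 10, 15, 16, 17} has 7 elements.
|A × B| = |A| × |B| = 5 × 7 = 35

35


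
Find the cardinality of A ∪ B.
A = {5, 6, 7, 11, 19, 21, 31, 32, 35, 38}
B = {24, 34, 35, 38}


Set A = {5, 6, 7, 11, 19, 21, 31, 32, 35, 38}, |A| = 10
Set B = {24, 34, 35, 38}, |B| = 4
A ∩ B = {35, 38}, |A ∩ B| = 2
|A ∪ B| = |A| + |B| - |A ∩ B| = 10 + 4 - 2 = 12

12


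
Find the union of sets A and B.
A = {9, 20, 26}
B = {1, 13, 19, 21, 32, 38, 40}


Set A = {9, 20, 26}
Set B = {1, 13, 19, 21, 32, 38, 40}
A ∪ B includes all elements in either set.
Elements from A: {9, 20, 26}
Elements from B not already included: {1, 13, 19, 21, 32, 38, 40}
A ∪ B = {1, 9, 13, 19, 20, 21, 26, 32, 38, 40}

{1, 9, 13, 19, 20, 21, 26, 32, 38, 40}


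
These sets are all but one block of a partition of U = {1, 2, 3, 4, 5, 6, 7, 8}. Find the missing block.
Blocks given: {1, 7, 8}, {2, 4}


U = {1, 2, 3, 4, 5, 6, 7, 8}
Shown blocks: {1, 7, 8}, {2, 4}
A partition's blocks are pairwise disjoint and cover U, so the missing block = U \ (union of shown blocks).
Union of shown blocks: {1, 2, 4, 7, 8}
Missing block = U \ (union) = {3, 5, 6}

{3, 5, 6}


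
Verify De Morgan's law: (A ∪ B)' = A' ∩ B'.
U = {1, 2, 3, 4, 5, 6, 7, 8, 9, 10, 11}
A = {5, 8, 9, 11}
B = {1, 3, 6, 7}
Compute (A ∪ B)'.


U = {1, 2, 3, 4, 5, 6, 7, 8, 9, 10, 11}
A = {5, 8, 9, 11}, B = {1, 3, 6, 7}
A ∪ B = {1, 3, 5, 6, 7, 8, 9, 11}
(A ∪ B)' = U \ (A ∪ B) = {2, 4, 10}
Verification via A' ∩ B': A' = {1, 2, 3, 4, 6, 7, 10}, B' = {2, 4, 5, 8, 9, 10, 11}
A' ∩ B' = {2, 4, 10} ✓

{2, 4, 10}


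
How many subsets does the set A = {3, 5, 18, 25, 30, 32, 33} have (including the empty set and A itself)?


Set A = {3, 5, 18, 25, 30, 32, 33}
|A| = 7
The power set P(A) contains all subsets of A.
|P(A)| = 2^|A| = 2^7 = 128

128


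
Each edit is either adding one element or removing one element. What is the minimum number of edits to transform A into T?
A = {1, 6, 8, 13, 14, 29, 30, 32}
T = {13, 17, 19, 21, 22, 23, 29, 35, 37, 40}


Set A = {1, 6, 8, 13, 14, 29, 30, 32}
Set T = {13, 17, 19, 21, 22, 23, 29, 35, 37, 40}
Elements to remove from A (in A, not in T): {1, 6, 8, 14, 30, 32} → 6 removals
Elements to add to A (in T, not in A): {17, 19, 21, 22, 23, 35, 37, 40} → 8 additions
Total edits = 6 + 8 = 14

14


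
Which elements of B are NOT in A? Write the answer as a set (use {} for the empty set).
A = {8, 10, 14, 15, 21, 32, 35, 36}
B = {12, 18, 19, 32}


Set A = {8, 10, 14, 15, 21, 32, 35, 36}
Set B = {12, 18, 19, 32}
Check each element of B against A:
12 ∉ A (include), 18 ∉ A (include), 19 ∉ A (include), 32 ∈ A
Elements of B not in A: {12, 18, 19}

{12, 18, 19}


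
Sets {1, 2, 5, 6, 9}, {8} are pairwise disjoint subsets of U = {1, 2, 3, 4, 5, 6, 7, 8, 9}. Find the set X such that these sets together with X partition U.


U = {1, 2, 3, 4, 5, 6, 7, 8, 9}
Shown blocks: {1, 2, 5, 6, 9}, {8}
A partition's blocks are pairwise disjoint and cover U, so the missing block = U \ (union of shown blocks).
Union of shown blocks: {1, 2, 5, 6, 8, 9}
Missing block = U \ (union) = {3, 4, 7}

{3, 4, 7}


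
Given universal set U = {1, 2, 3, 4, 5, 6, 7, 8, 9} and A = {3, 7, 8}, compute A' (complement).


Universal set U = {1, 2, 3, 4, 5, 6, 7, 8, 9}
Set A = {3, 7, 8}
A' = U \ A = elements in U but not in A
Checking each element of U:
1 (not in A, include), 2 (not in A, include), 3 (in A, exclude), 4 (not in A, include), 5 (not in A, include), 6 (not in A, include), 7 (in A, exclude), 8 (in A, exclude), 9 (not in A, include)
A' = {1, 2, 4, 5, 6, 9}

{1, 2, 4, 5, 6, 9}


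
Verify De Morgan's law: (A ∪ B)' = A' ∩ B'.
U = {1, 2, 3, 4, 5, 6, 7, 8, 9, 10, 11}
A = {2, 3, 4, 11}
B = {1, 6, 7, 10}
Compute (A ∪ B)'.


U = {1, 2, 3, 4, 5, 6, 7, 8, 9, 10, 11}
A = {2, 3, 4, 11}, B = {1, 6, 7, 10}
A ∪ B = {1, 2, 3, 4, 6, 7, 10, 11}
(A ∪ B)' = U \ (A ∪ B) = {5, 8, 9}
Verification via A' ∩ B': A' = {1, 5, 6, 7, 8, 9, 10}, B' = {2, 3, 4, 5, 8, 9, 11}
A' ∩ B' = {5, 8, 9} ✓

{5, 8, 9}


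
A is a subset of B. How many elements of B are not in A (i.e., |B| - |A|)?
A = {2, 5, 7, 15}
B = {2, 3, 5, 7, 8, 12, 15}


Set A = {2, 5, 7, 15}, |A| = 4
Set B = {2, 3, 5, 7, 8, 12, 15}, |B| = 7
Since A ⊆ B: B \ A = {3, 8, 12}
|B| - |A| = 7 - 4 = 3

3


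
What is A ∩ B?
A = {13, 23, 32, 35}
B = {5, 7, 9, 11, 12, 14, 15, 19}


Set A = {13, 23, 32, 35}
Set B = {5, 7, 9, 11, 12, 14, 15, 19}
A ∩ B includes only elements in both sets.
Check each element of A against B:
13 ✗, 23 ✗, 32 ✗, 35 ✗
A ∩ B = {}

{}


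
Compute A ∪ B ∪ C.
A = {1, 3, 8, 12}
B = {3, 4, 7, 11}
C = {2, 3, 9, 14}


Set A = {1, 3, 8, 12}
Set B = {3, 4, 7, 11}
Set C = {2, 3, 9, 14}
First, A ∪ B = {1, 3, 4, 7, 8, 11, 12}
Then, (A ∪ B) ∪ C = {1, 2, 3, 4, 7, 8, 9, 11, 12, 14}

{1, 2, 3, 4, 7, 8, 9, 11, 12, 14}


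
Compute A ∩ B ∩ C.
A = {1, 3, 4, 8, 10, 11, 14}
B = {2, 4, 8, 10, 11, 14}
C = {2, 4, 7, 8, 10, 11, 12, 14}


Set A = {1, 3, 4, 8, 10, 11, 14}
Set B = {2, 4, 8, 10, 11, 14}
Set C = {2, 4, 7, 8, 10, 11, 12, 14}
First, A ∩ B = {4, 8, 10, 11, 14}
Then, (A ∩ B) ∩ C = {4, 8, 10, 11, 14}

{4, 8, 10, 11, 14}


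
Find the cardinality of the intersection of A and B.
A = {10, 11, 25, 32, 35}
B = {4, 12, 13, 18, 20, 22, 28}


Set A = {10, 11, 25, 32, 35}
Set B = {4, 12, 13, 18, 20, 22, 28}
A ∩ B = {}
|A ∩ B| = 0

0


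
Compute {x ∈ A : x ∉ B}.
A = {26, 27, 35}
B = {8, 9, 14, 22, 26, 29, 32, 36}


Set A = {26, 27, 35}
Set B = {8, 9, 14, 22, 26, 29, 32, 36}
Check each element of A against B:
26 ∈ B, 27 ∉ B (include), 35 ∉ B (include)
Elements of A not in B: {27, 35}

{27, 35}


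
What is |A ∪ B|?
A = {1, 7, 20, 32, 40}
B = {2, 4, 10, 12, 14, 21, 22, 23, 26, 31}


Set A = {1, 7, 20, 32, 40}, |A| = 5
Set B = {2, 4, 10, 12, 14, 21, 22, 23, 26, 31}, |B| = 10
A ∩ B = {}, |A ∩ B| = 0
|A ∪ B| = |A| + |B| - |A ∩ B| = 5 + 10 - 0 = 15

15


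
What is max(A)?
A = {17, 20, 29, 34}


Set A = {17, 20, 29, 34}
Elements in ascending order: 17, 20, 29, 34
The largest element is 34.

34


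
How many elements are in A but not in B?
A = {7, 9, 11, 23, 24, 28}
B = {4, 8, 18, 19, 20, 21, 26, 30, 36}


Set A = {7, 9, 11, 23, 24, 28}
Set B = {4, 8, 18, 19, 20, 21, 26, 30, 36}
A \ B = {7, 9, 11, 23, 24, 28}
|A \ B| = 6

6


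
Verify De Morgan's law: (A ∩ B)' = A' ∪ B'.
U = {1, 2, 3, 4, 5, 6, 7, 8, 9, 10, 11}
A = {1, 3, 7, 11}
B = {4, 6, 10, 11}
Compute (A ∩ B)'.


U = {1, 2, 3, 4, 5, 6, 7, 8, 9, 10, 11}
A = {1, 3, 7, 11}, B = {4, 6, 10, 11}
A ∩ B = {11}
(A ∩ B)' = U \ (A ∩ B) = {1, 2, 3, 4, 5, 6, 7, 8, 9, 10}
Verification via A' ∪ B': A' = {2, 4, 5, 6, 8, 9, 10}, B' = {1, 2, 3, 5, 7, 8, 9}
A' ∪ B' = {1, 2, 3, 4, 5, 6, 7, 8, 9, 10} ✓

{1, 2, 3, 4, 5, 6, 7, 8, 9, 10}


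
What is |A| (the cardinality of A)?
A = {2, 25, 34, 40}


Set A = {2, 25, 34, 40}
Listing elements: 2, 25, 34, 40
Counting: 4 elements
|A| = 4

4


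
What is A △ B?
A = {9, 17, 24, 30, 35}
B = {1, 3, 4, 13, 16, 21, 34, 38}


Set A = {9, 17, 24, 30, 35}
Set B = {1, 3, 4, 13, 16, 21, 34, 38}
A △ B = (A \ B) ∪ (B \ A)
Elements in A but not B: {9, 17, 24, 30, 35}
Elements in B but not A: {1, 3, 4, 13, 16, 21, 34, 38}
A △ B = {1, 3, 4, 9, 13, 16, 17, 21, 24, 30, 34, 35, 38}

{1, 3, 4, 9, 13, 16, 17, 21, 24, 30, 34, 35, 38}


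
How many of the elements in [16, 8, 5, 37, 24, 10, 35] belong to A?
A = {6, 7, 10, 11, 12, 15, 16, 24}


Set A = {6, 7, 10, 11, 12, 15, 16, 24}
Candidates: [16, 8, 5, 37, 24, 10, 35]
Check each candidate:
16 ∈ A, 8 ∉ A, 5 ∉ A, 37 ∉ A, 24 ∈ A, 10 ∈ A, 35 ∉ A
Count of candidates in A: 3

3


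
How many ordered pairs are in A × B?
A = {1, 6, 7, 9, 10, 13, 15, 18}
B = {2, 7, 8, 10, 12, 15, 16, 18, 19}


Set A = {1, 6, 7, 9, 10, 13, 15, 18} has 8 elements.
Set B = {2, 7, 8, 10, 12, 15, 16, 18, 19} has 9 elements.
|A × B| = |A| × |B| = 8 × 9 = 72

72


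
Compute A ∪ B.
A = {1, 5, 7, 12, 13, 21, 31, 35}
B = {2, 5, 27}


Set A = {1, 5, 7, 12, 13, 21, 31, 35}
Set B = {2, 5, 27}
A ∪ B includes all elements in either set.
Elements from A: {1, 5, 7, 12, 13, 21, 31, 35}
Elements from B not already included: {2, 27}
A ∪ B = {1, 2, 5, 7, 12, 13, 21, 27, 31, 35}

{1, 2, 5, 7, 12, 13, 21, 27, 31, 35}


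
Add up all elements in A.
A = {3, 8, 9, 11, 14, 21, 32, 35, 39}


Set A = {3, 8, 9, 11, 14, 21, 32, 35, 39}
Sum = 3 + 8 + 9 + 11 + 14 + 21 + 32 + 35 + 39 = 172

172


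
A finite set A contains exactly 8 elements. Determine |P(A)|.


The set has 8 elements.
The power set contains all possible subsets.
|P(A)| = 2^|A| = 2^8 = 256

256


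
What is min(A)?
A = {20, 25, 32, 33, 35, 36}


Set A = {20, 25, 32, 33, 35, 36}
Elements in ascending order: 20, 25, 32, 33, 35, 36
The smallest element is 20.

20


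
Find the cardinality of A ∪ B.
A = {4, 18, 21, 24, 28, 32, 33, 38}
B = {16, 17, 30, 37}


Set A = {4, 18, 21, 24, 28, 32, 33, 38}, |A| = 8
Set B = {16, 17, 30, 37}, |B| = 4
A ∩ B = {}, |A ∩ B| = 0
|A ∪ B| = |A| + |B| - |A ∩ B| = 8 + 4 - 0 = 12

12


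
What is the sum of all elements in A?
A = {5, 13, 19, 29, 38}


Set A = {5, 13, 19, 29, 38}
Sum = 5 + 13 + 19 + 29 + 38 = 104

104


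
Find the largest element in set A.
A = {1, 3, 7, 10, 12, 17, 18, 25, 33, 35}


Set A = {1, 3, 7, 10, 12, 17, 18, 25, 33, 35}
Elements in ascending order: 1, 3, 7, 10, 12, 17, 18, 25, 33, 35
The largest element is 35.

35


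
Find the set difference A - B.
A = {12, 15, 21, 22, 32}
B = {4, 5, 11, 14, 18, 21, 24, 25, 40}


Set A = {12, 15, 21, 22, 32}
Set B = {4, 5, 11, 14, 18, 21, 24, 25, 40}
A \ B includes elements in A that are not in B.
Check each element of A:
12 (not in B, keep), 15 (not in B, keep), 21 (in B, remove), 22 (not in B, keep), 32 (not in B, keep)
A \ B = {12, 15, 22, 32}

{12, 15, 22, 32}


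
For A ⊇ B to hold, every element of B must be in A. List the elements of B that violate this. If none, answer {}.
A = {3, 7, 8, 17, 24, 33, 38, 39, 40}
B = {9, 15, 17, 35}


Set A = {3, 7, 8, 17, 24, 33, 38, 39, 40}
Set B = {9, 15, 17, 35}
Check each element of B against A:
9 ∉ A (include), 15 ∉ A (include), 17 ∈ A, 35 ∉ A (include)
Elements of B not in A: {9, 15, 35}

{9, 15, 35}


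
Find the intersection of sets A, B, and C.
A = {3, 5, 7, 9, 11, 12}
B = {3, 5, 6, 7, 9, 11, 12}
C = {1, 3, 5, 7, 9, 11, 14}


Set A = {3, 5, 7, 9, 11, 12}
Set B = {3, 5, 6, 7, 9, 11, 12}
Set C = {1, 3, 5, 7, 9, 11, 14}
First, A ∩ B = {3, 5, 7, 9, 11, 12}
Then, (A ∩ B) ∩ C = {3, 5, 7, 9, 11}

{3, 5, 7, 9, 11}


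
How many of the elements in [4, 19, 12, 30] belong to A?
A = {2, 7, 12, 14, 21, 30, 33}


Set A = {2, 7, 12, 14, 21, 30, 33}
Candidates: [4, 19, 12, 30]
Check each candidate:
4 ∉ A, 19 ∉ A, 12 ∈ A, 30 ∈ A
Count of candidates in A: 2

2


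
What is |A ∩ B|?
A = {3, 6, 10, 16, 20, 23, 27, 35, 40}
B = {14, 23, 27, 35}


Set A = {3, 6, 10, 16, 20, 23, 27, 35, 40}
Set B = {14, 23, 27, 35}
A ∩ B = {23, 27, 35}
|A ∩ B| = 3

3


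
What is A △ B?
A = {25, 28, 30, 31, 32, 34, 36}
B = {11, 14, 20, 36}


Set A = {25, 28, 30, 31, 32, 34, 36}
Set B = {11, 14, 20, 36}
A △ B = (A \ B) ∪ (B \ A)
Elements in A but not B: {25, 28, 30, 31, 32, 34}
Elements in B but not A: {11, 14, 20}
A △ B = {11, 14, 20, 25, 28, 30, 31, 32, 34}

{11, 14, 20, 25, 28, 30, 31, 32, 34}


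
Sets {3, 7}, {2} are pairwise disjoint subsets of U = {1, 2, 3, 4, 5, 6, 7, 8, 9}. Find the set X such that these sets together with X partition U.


U = {1, 2, 3, 4, 5, 6, 7, 8, 9}
Shown blocks: {3, 7}, {2}
A partition's blocks are pairwise disjoint and cover U, so the missing block = U \ (union of shown blocks).
Union of shown blocks: {2, 3, 7}
Missing block = U \ (union) = {1, 4, 5, 6, 8, 9}

{1, 4, 5, 6, 8, 9}


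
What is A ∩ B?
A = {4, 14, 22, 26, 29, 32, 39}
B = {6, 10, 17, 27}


Set A = {4, 14, 22, 26, 29, 32, 39}
Set B = {6, 10, 17, 27}
A ∩ B includes only elements in both sets.
Check each element of A against B:
4 ✗, 14 ✗, 22 ✗, 26 ✗, 29 ✗, 32 ✗, 39 ✗
A ∩ B = {}

{}


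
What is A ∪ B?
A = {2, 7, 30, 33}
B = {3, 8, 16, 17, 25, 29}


Set A = {2, 7, 30, 33}
Set B = {3, 8, 16, 17, 25, 29}
A ∪ B includes all elements in either set.
Elements from A: {2, 7, 30, 33}
Elements from B not already included: {3, 8, 16, 17, 25, 29}
A ∪ B = {2, 3, 7, 8, 16, 17, 25, 29, 30, 33}

{2, 3, 7, 8, 16, 17, 25, 29, 30, 33}


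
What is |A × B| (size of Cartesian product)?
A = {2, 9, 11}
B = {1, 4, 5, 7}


Set A = {2, 9, 11} has 3 elements.
Set B = {1, 4, 5, 7} has 4 elements.
|A × B| = |A| × |B| = 3 × 4 = 12

12


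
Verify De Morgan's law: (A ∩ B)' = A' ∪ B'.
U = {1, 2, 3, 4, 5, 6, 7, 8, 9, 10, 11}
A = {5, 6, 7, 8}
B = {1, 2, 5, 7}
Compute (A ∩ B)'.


U = {1, 2, 3, 4, 5, 6, 7, 8, 9, 10, 11}
A = {5, 6, 7, 8}, B = {1, 2, 5, 7}
A ∩ B = {5, 7}
(A ∩ B)' = U \ (A ∩ B) = {1, 2, 3, 4, 6, 8, 9, 10, 11}
Verification via A' ∪ B': A' = {1, 2, 3, 4, 9, 10, 11}, B' = {3, 4, 6, 8, 9, 10, 11}
A' ∪ B' = {1, 2, 3, 4, 6, 8, 9, 10, 11} ✓

{1, 2, 3, 4, 6, 8, 9, 10, 11}


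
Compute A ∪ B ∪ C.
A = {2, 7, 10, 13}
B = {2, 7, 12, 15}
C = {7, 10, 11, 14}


Set A = {2, 7, 10, 13}
Set B = {2, 7, 12, 15}
Set C = {7, 10, 11, 14}
First, A ∪ B = {2, 7, 10, 12, 13, 15}
Then, (A ∪ B) ∪ C = {2, 7, 10, 11, 12, 13, 14, 15}

{2, 7, 10, 11, 12, 13, 14, 15}


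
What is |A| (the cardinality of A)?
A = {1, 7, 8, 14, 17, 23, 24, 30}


Set A = {1, 7, 8, 14, 17, 23, 24, 30}
Listing elements: 1, 7, 8, 14, 17, 23, 24, 30
Counting: 8 elements
|A| = 8

8


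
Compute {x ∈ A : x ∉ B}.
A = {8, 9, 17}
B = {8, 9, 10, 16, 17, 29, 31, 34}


Set A = {8, 9, 17}
Set B = {8, 9, 10, 16, 17, 29, 31, 34}
Check each element of A against B:
8 ∈ B, 9 ∈ B, 17 ∈ B
Elements of A not in B: {}

{}


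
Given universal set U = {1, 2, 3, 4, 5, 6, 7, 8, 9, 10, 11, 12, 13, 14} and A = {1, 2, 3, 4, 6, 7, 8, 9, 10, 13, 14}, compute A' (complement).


Universal set U = {1, 2, 3, 4, 5, 6, 7, 8, 9, 10, 11, 12, 13, 14}
Set A = {1, 2, 3, 4, 6, 7, 8, 9, 10, 13, 14}
A' = U \ A = elements in U but not in A
Checking each element of U:
1 (in A, exclude), 2 (in A, exclude), 3 (in A, exclude), 4 (in A, exclude), 5 (not in A, include), 6 (in A, exclude), 7 (in A, exclude), 8 (in A, exclude), 9 (in A, exclude), 10 (in A, exclude), 11 (not in A, include), 12 (not in A, include), 13 (in A, exclude), 14 (in A, exclude)
A' = {5, 11, 12}

{5, 11, 12}


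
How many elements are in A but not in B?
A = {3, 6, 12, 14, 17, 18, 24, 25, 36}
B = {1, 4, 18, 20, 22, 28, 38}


Set A = {3, 6, 12, 14, 17, 18, 24, 25, 36}
Set B = {1, 4, 18, 20, 22, 28, 38}
A \ B = {3, 6, 12, 14, 17, 24, 25, 36}
|A \ B| = 8

8


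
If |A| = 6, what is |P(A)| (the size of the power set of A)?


The set has 6 elements.
The power set contains all possible subsets.
|P(A)| = 2^|A| = 2^6 = 64

64


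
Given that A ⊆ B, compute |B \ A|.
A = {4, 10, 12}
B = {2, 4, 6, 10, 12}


Set A = {4, 10, 12}, |A| = 3
Set B = {2, 4, 6, 10, 12}, |B| = 5
Since A ⊆ B: B \ A = {2, 6}
|B| - |A| = 5 - 3 = 2

2


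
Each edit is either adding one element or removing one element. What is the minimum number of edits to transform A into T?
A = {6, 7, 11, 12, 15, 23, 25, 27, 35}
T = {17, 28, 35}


Set A = {6, 7, 11, 12, 15, 23, 25, 27, 35}
Set T = {17, 28, 35}
Elements to remove from A (in A, not in T): {6, 7, 11, 12, 15, 23, 25, 27} → 8 removals
Elements to add to A (in T, not in A): {17, 28} → 2 additions
Total edits = 8 + 2 = 10

10


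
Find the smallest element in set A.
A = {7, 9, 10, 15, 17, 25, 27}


Set A = {7, 9, 10, 15, 17, 25, 27}
Elements in ascending order: 7, 9, 10, 15, 17, 25, 27
The smallest element is 7.

7


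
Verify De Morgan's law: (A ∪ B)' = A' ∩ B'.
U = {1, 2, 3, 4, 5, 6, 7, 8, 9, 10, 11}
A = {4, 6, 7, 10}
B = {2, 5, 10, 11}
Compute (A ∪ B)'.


U = {1, 2, 3, 4, 5, 6, 7, 8, 9, 10, 11}
A = {4, 6, 7, 10}, B = {2, 5, 10, 11}
A ∪ B = {2, 4, 5, 6, 7, 10, 11}
(A ∪ B)' = U \ (A ∪ B) = {1, 3, 8, 9}
Verification via A' ∩ B': A' = {1, 2, 3, 5, 8, 9, 11}, B' = {1, 3, 4, 6, 7, 8, 9}
A' ∩ B' = {1, 3, 8, 9} ✓

{1, 3, 8, 9}


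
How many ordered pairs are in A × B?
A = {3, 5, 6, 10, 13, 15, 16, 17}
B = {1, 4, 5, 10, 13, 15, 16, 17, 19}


Set A = {3, 5, 6, 10, 13, 15, 16, 17} has 8 elements.
Set B = {1, 4, 5, 10, 13, 15, 16, 17, 19} has 9 elements.
|A × B| = |A| × |B| = 8 × 9 = 72

72


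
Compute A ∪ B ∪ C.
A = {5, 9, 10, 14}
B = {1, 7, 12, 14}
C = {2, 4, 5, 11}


Set A = {5, 9, 10, 14}
Set B = {1, 7, 12, 14}
Set C = {2, 4, 5, 11}
First, A ∪ B = {1, 5, 7, 9, 10, 12, 14}
Then, (A ∪ B) ∪ C = {1, 2, 4, 5, 7, 9, 10, 11, 12, 14}

{1, 2, 4, 5, 7, 9, 10, 11, 12, 14}


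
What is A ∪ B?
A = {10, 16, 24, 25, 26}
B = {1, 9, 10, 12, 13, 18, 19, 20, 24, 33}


Set A = {10, 16, 24, 25, 26}
Set B = {1, 9, 10, 12, 13, 18, 19, 20, 24, 33}
A ∪ B includes all elements in either set.
Elements from A: {10, 16, 24, 25, 26}
Elements from B not already included: {1, 9, 12, 13, 18, 19, 20, 33}
A ∪ B = {1, 9, 10, 12, 13, 16, 18, 19, 20, 24, 25, 26, 33}

{1, 9, 10, 12, 13, 16, 18, 19, 20, 24, 25, 26, 33}


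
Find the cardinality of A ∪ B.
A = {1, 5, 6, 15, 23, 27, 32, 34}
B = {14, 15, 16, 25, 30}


Set A = {1, 5, 6, 15, 23, 27, 32, 34}, |A| = 8
Set B = {14, 15, 16, 25, 30}, |B| = 5
A ∩ B = {15}, |A ∩ B| = 1
|A ∪ B| = |A| + |B| - |A ∩ B| = 8 + 5 - 1 = 12

12


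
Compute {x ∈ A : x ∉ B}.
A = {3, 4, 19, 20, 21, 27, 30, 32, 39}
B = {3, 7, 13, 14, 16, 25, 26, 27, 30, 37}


Set A = {3, 4, 19, 20, 21, 27, 30, 32, 39}
Set B = {3, 7, 13, 14, 16, 25, 26, 27, 30, 37}
Check each element of A against B:
3 ∈ B, 4 ∉ B (include), 19 ∉ B (include), 20 ∉ B (include), 21 ∉ B (include), 27 ∈ B, 30 ∈ B, 32 ∉ B (include), 39 ∉ B (include)
Elements of A not in B: {4, 19, 20, 21, 32, 39}

{4, 19, 20, 21, 32, 39}


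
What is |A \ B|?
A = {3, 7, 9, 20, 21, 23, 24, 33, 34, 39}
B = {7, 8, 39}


Set A = {3, 7, 9, 20, 21, 23, 24, 33, 34, 39}
Set B = {7, 8, 39}
A \ B = {3, 9, 20, 21, 23, 24, 33, 34}
|A \ B| = 8

8


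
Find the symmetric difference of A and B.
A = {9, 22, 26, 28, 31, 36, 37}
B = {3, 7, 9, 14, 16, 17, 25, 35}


Set A = {9, 22, 26, 28, 31, 36, 37}
Set B = {3, 7, 9, 14, 16, 17, 25, 35}
A △ B = (A \ B) ∪ (B \ A)
Elements in A but not B: {22, 26, 28, 31, 36, 37}
Elements in B but not A: {3, 7, 14, 16, 17, 25, 35}
A △ B = {3, 7, 14, 16, 17, 22, 25, 26, 28, 31, 35, 36, 37}

{3, 7, 14, 16, 17, 22, 25, 26, 28, 31, 35, 36, 37}


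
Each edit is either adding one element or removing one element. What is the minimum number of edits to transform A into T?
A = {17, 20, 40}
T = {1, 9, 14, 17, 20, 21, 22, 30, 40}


Set A = {17, 20, 40}
Set T = {1, 9, 14, 17, 20, 21, 22, 30, 40}
Elements to remove from A (in A, not in T): {} → 0 removals
Elements to add to A (in T, not in A): {1, 9, 14, 21, 22, 30} → 6 additions
Total edits = 0 + 6 = 6

6


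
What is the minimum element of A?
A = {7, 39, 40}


Set A = {7, 39, 40}
Elements in ascending order: 7, 39, 40
The smallest element is 7.

7


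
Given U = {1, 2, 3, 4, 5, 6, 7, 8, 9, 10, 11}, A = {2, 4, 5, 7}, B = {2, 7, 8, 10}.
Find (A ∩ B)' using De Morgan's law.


U = {1, 2, 3, 4, 5, 6, 7, 8, 9, 10, 11}
A = {2, 4, 5, 7}, B = {2, 7, 8, 10}
A ∩ B = {2, 7}
(A ∩ B)' = U \ (A ∩ B) = {1, 3, 4, 5, 6, 8, 9, 10, 11}
Verification via A' ∪ B': A' = {1, 3, 6, 8, 9, 10, 11}, B' = {1, 3, 4, 5, 6, 9, 11}
A' ∪ B' = {1, 3, 4, 5, 6, 8, 9, 10, 11} ✓

{1, 3, 4, 5, 6, 8, 9, 10, 11}


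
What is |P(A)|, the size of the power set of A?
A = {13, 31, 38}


Set A = {13, 31, 38}
|A| = 3
The power set P(A) contains all subsets of A.
|P(A)| = 2^|A| = 2^3 = 8

8


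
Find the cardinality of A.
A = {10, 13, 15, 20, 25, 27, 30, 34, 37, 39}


Set A = {10, 13, 15, 20, 25, 27, 30, 34, 37, 39}
Listing elements: 10, 13, 15, 20, 25, 27, 30, 34, 37, 39
Counting: 10 elements
|A| = 10

10


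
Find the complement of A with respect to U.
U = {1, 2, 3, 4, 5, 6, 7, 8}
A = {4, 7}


Universal set U = {1, 2, 3, 4, 5, 6, 7, 8}
Set A = {4, 7}
A' = U \ A = elements in U but not in A
Checking each element of U:
1 (not in A, include), 2 (not in A, include), 3 (not in A, include), 4 (in A, exclude), 5 (not in A, include), 6 (not in A, include), 7 (in A, exclude), 8 (not in A, include)
A' = {1, 2, 3, 5, 6, 8}

{1, 2, 3, 5, 6, 8}


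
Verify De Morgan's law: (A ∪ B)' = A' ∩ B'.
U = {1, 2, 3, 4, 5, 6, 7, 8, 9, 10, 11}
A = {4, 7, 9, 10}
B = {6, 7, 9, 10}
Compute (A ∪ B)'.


U = {1, 2, 3, 4, 5, 6, 7, 8, 9, 10, 11}
A = {4, 7, 9, 10}, B = {6, 7, 9, 10}
A ∪ B = {4, 6, 7, 9, 10}
(A ∪ B)' = U \ (A ∪ B) = {1, 2, 3, 5, 8, 11}
Verification via A' ∩ B': A' = {1, 2, 3, 5, 6, 8, 11}, B' = {1, 2, 3, 4, 5, 8, 11}
A' ∩ B' = {1, 2, 3, 5, 8, 11} ✓

{1, 2, 3, 5, 8, 11}


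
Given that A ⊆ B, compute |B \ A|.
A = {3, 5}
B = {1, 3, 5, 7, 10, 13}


Set A = {3, 5}, |A| = 2
Set B = {1, 3, 5, 7, 10, 13}, |B| = 6
Since A ⊆ B: B \ A = {1, 7, 10, 13}
|B| - |A| = 6 - 2 = 4

4


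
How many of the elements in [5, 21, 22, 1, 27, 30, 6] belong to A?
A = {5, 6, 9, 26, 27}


Set A = {5, 6, 9, 26, 27}
Candidates: [5, 21, 22, 1, 27, 30, 6]
Check each candidate:
5 ∈ A, 21 ∉ A, 22 ∉ A, 1 ∉ A, 27 ∈ A, 30 ∉ A, 6 ∈ A
Count of candidates in A: 3

3


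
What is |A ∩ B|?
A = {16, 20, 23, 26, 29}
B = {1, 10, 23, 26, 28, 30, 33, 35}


Set A = {16, 20, 23, 26, 29}
Set B = {1, 10, 23, 26, 28, 30, 33, 35}
A ∩ B = {23, 26}
|A ∩ B| = 2

2


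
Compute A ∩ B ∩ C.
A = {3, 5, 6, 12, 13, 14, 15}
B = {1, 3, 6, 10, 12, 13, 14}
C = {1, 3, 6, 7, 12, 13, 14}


Set A = {3, 5, 6, 12, 13, 14, 15}
Set B = {1, 3, 6, 10, 12, 13, 14}
Set C = {1, 3, 6, 7, 12, 13, 14}
First, A ∩ B = {3, 6, 12, 13, 14}
Then, (A ∩ B) ∩ C = {3, 6, 12, 13, 14}

{3, 6, 12, 13, 14}


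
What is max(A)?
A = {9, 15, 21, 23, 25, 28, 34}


Set A = {9, 15, 21, 23, 25, 28, 34}
Elements in ascending order: 9, 15, 21, 23, 25, 28, 34
The largest element is 34.

34


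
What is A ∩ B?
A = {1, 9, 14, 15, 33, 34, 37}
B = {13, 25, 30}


Set A = {1, 9, 14, 15, 33, 34, 37}
Set B = {13, 25, 30}
A ∩ B includes only elements in both sets.
Check each element of A against B:
1 ✗, 9 ✗, 14 ✗, 15 ✗, 33 ✗, 34 ✗, 37 ✗
A ∩ B = {}

{}


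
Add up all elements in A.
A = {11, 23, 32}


Set A = {11, 23, 32}
Sum = 11 + 23 + 32 = 66

66


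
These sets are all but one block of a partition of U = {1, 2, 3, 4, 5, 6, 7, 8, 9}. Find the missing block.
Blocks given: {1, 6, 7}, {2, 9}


U = {1, 2, 3, 4, 5, 6, 7, 8, 9}
Shown blocks: {1, 6, 7}, {2, 9}
A partition's blocks are pairwise disjoint and cover U, so the missing block = U \ (union of shown blocks).
Union of shown blocks: {1, 2, 6, 7, 9}
Missing block = U \ (union) = {3, 4, 5, 8}

{3, 4, 5, 8}


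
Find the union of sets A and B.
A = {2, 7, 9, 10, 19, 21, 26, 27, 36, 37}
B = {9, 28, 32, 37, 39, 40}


Set A = {2, 7, 9, 10, 19, 21, 26, 27, 36, 37}
Set B = {9, 28, 32, 37, 39, 40}
A ∪ B includes all elements in either set.
Elements from A: {2, 7, 9, 10, 19, 21, 26, 27, 36, 37}
Elements from B not already included: {28, 32, 39, 40}
A ∪ B = {2, 7, 9, 10, 19, 21, 26, 27, 28, 32, 36, 37, 39, 40}

{2, 7, 9, 10, 19, 21, 26, 27, 28, 32, 36, 37, 39, 40}


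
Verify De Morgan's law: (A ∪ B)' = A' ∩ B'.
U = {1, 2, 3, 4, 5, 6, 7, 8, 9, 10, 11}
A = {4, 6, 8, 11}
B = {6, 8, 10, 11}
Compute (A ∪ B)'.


U = {1, 2, 3, 4, 5, 6, 7, 8, 9, 10, 11}
A = {4, 6, 8, 11}, B = {6, 8, 10, 11}
A ∪ B = {4, 6, 8, 10, 11}
(A ∪ B)' = U \ (A ∪ B) = {1, 2, 3, 5, 7, 9}
Verification via A' ∩ B': A' = {1, 2, 3, 5, 7, 9, 10}, B' = {1, 2, 3, 4, 5, 7, 9}
A' ∩ B' = {1, 2, 3, 5, 7, 9} ✓

{1, 2, 3, 5, 7, 9}


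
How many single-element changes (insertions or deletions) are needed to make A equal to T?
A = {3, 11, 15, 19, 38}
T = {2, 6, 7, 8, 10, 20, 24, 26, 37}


Set A = {3, 11, 15, 19, 38}
Set T = {2, 6, 7, 8, 10, 20, 24, 26, 37}
Elements to remove from A (in A, not in T): {3, 11, 15, 19, 38} → 5 removals
Elements to add to A (in T, not in A): {2, 6, 7, 8, 10, 20, 24, 26, 37} → 9 additions
Total edits = 5 + 9 = 14

14


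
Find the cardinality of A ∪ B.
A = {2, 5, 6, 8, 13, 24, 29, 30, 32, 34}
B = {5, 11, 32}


Set A = {2, 5, 6, 8, 13, 24, 29, 30, 32, 34}, |A| = 10
Set B = {5, 11, 32}, |B| = 3
A ∩ B = {5, 32}, |A ∩ B| = 2
|A ∪ B| = |A| + |B| - |A ∩ B| = 10 + 3 - 2 = 11

11


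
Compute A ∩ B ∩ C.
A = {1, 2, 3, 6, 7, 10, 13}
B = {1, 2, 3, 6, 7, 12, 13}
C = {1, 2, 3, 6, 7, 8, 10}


Set A = {1, 2, 3, 6, 7, 10, 13}
Set B = {1, 2, 3, 6, 7, 12, 13}
Set C = {1, 2, 3, 6, 7, 8, 10}
First, A ∩ B = {1, 2, 3, 6, 7, 13}
Then, (A ∩ B) ∩ C = {1, 2, 3, 6, 7}

{1, 2, 3, 6, 7}


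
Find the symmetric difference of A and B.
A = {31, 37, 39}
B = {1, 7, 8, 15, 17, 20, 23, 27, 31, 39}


Set A = {31, 37, 39}
Set B = {1, 7, 8, 15, 17, 20, 23, 27, 31, 39}
A △ B = (A \ B) ∪ (B \ A)
Elements in A but not B: {37}
Elements in B but not A: {1, 7, 8, 15, 17, 20, 23, 27}
A △ B = {1, 7, 8, 15, 17, 20, 23, 27, 37}

{1, 7, 8, 15, 17, 20, 23, 27, 37}


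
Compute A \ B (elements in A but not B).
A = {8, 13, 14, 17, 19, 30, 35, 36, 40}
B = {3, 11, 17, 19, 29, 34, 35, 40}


Set A = {8, 13, 14, 17, 19, 30, 35, 36, 40}
Set B = {3, 11, 17, 19, 29, 34, 35, 40}
A \ B includes elements in A that are not in B.
Check each element of A:
8 (not in B, keep), 13 (not in B, keep), 14 (not in B, keep), 17 (in B, remove), 19 (in B, remove), 30 (not in B, keep), 35 (in B, remove), 36 (not in B, keep), 40 (in B, remove)
A \ B = {8, 13, 14, 30, 36}

{8, 13, 14, 30, 36}


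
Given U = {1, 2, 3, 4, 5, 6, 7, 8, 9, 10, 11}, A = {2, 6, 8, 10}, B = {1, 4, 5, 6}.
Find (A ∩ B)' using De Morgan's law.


U = {1, 2, 3, 4, 5, 6, 7, 8, 9, 10, 11}
A = {2, 6, 8, 10}, B = {1, 4, 5, 6}
A ∩ B = {6}
(A ∩ B)' = U \ (A ∩ B) = {1, 2, 3, 4, 5, 7, 8, 9, 10, 11}
Verification via A' ∪ B': A' = {1, 3, 4, 5, 7, 9, 11}, B' = {2, 3, 7, 8, 9, 10, 11}
A' ∪ B' = {1, 2, 3, 4, 5, 7, 8, 9, 10, 11} ✓

{1, 2, 3, 4, 5, 7, 8, 9, 10, 11}


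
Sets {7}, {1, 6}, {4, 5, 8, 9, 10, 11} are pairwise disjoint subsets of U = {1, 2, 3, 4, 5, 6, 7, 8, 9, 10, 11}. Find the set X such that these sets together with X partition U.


U = {1, 2, 3, 4, 5, 6, 7, 8, 9, 10, 11}
Shown blocks: {7}, {1, 6}, {4, 5, 8, 9, 10, 11}
A partition's blocks are pairwise disjoint and cover U, so the missing block = U \ (union of shown blocks).
Union of shown blocks: {1, 4, 5, 6, 7, 8, 9, 10, 11}
Missing block = U \ (union) = {2, 3}

{2, 3}


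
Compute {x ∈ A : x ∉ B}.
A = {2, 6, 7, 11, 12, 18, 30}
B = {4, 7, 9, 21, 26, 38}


Set A = {2, 6, 7, 11, 12, 18, 30}
Set B = {4, 7, 9, 21, 26, 38}
Check each element of A against B:
2 ∉ B (include), 6 ∉ B (include), 7 ∈ B, 11 ∉ B (include), 12 ∉ B (include), 18 ∉ B (include), 30 ∉ B (include)
Elements of A not in B: {2, 6, 11, 12, 18, 30}

{2, 6, 11, 12, 18, 30}


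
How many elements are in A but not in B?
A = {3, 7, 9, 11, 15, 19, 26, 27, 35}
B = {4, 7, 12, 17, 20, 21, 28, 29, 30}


Set A = {3, 7, 9, 11, 15, 19, 26, 27, 35}
Set B = {4, 7, 12, 17, 20, 21, 28, 29, 30}
A \ B = {3, 9, 11, 15, 19, 26, 27, 35}
|A \ B| = 8

8


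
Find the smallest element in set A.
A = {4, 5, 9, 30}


Set A = {4, 5, 9, 30}
Elements in ascending order: 4, 5, 9, 30
The smallest element is 4.

4


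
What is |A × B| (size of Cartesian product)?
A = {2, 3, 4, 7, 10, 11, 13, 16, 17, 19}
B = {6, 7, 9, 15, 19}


Set A = {2, 3, 4, 7, 10, 11, 13, 16, 17, 19} has 10 elements.
Set B = {6, 7, 9, 15, 19} has 5 elements.
|A × B| = |A| × |B| = 10 × 5 = 50

50


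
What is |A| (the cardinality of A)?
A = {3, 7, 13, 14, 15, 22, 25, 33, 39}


Set A = {3, 7, 13, 14, 15, 22, 25, 33, 39}
Listing elements: 3, 7, 13, 14, 15, 22, 25, 33, 39
Counting: 9 elements
|A| = 9

9


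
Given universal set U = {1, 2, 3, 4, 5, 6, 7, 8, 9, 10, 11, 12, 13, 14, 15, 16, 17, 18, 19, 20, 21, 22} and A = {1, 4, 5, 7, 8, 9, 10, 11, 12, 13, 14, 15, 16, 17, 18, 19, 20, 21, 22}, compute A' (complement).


Universal set U = {1, 2, 3, 4, 5, 6, 7, 8, 9, 10, 11, 12, 13, 14, 15, 16, 17, 18, 19, 20, 21, 22}
Set A = {1, 4, 5, 7, 8, 9, 10, 11, 12, 13, 14, 15, 16, 17, 18, 19, 20, 21, 22}
A' = U \ A = elements in U but not in A
Checking each element of U:
1 (in A, exclude), 2 (not in A, include), 3 (not in A, include), 4 (in A, exclude), 5 (in A, exclude), 6 (not in A, include), 7 (in A, exclude), 8 (in A, exclude), 9 (in A, exclude), 10 (in A, exclude), 11 (in A, exclude), 12 (in A, exclude), 13 (in A, exclude), 14 (in A, exclude), 15 (in A, exclude), 16 (in A, exclude), 17 (in A, exclude), 18 (in A, exclude), 19 (in A, exclude), 20 (in A, exclude), 21 (in A, exclude), 22 (in A, exclude)
A' = {2, 3, 6}

{2, 3, 6}


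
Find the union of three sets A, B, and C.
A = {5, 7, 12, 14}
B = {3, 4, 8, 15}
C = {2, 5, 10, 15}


Set A = {5, 7, 12, 14}
Set B = {3, 4, 8, 15}
Set C = {2, 5, 10, 15}
First, A ∪ B = {3, 4, 5, 7, 8, 12, 14, 15}
Then, (A ∪ B) ∪ C = {2, 3, 4, 5, 7, 8, 10, 12, 14, 15}

{2, 3, 4, 5, 7, 8, 10, 12, 14, 15}


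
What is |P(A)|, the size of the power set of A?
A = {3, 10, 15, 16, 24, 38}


Set A = {3, 10, 15, 16, 24, 38}
|A| = 6
The power set P(A) contains all subsets of A.
|P(A)| = 2^|A| = 2^6 = 64

64


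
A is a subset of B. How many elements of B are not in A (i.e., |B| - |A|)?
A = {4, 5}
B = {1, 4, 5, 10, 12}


Set A = {4, 5}, |A| = 2
Set B = {1, 4, 5, 10, 12}, |B| = 5
Since A ⊆ B: B \ A = {1, 10, 12}
|B| - |A| = 5 - 2 = 3

3


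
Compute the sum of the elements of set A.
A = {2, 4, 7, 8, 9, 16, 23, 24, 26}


Set A = {2, 4, 7, 8, 9, 16, 23, 24, 26}
Sum = 2 + 4 + 7 + 8 + 9 + 16 + 23 + 24 + 26 = 119

119


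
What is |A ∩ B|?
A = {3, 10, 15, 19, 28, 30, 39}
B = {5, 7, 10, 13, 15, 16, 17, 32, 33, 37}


Set A = {3, 10, 15, 19, 28, 30, 39}
Set B = {5, 7, 10, 13, 15, 16, 17, 32, 33, 37}
A ∩ B = {10, 15}
|A ∩ B| = 2

2


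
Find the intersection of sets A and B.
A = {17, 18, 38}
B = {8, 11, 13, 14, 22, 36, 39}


Set A = {17, 18, 38}
Set B = {8, 11, 13, 14, 22, 36, 39}
A ∩ B includes only elements in both sets.
Check each element of A against B:
17 ✗, 18 ✗, 38 ✗
A ∩ B = {}

{}


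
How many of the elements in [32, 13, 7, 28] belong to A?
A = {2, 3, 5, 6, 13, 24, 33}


Set A = {2, 3, 5, 6, 13, 24, 33}
Candidates: [32, 13, 7, 28]
Check each candidate:
32 ∉ A, 13 ∈ A, 7 ∉ A, 28 ∉ A
Count of candidates in A: 1

1


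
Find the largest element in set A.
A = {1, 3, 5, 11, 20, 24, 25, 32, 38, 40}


Set A = {1, 3, 5, 11, 20, 24, 25, 32, 38, 40}
Elements in ascending order: 1, 3, 5, 11, 20, 24, 25, 32, 38, 40
The largest element is 40.

40


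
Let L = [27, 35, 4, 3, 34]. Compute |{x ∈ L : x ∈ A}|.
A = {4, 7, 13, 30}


Set A = {4, 7, 13, 30}
Candidates: [27, 35, 4, 3, 34]
Check each candidate:
27 ∉ A, 35 ∉ A, 4 ∈ A, 3 ∉ A, 34 ∉ A
Count of candidates in A: 1

1


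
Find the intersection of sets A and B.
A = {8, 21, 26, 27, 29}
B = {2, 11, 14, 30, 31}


Set A = {8, 21, 26, 27, 29}
Set B = {2, 11, 14, 30, 31}
A ∩ B includes only elements in both sets.
Check each element of A against B:
8 ✗, 21 ✗, 26 ✗, 27 ✗, 29 ✗
A ∩ B = {}

{}


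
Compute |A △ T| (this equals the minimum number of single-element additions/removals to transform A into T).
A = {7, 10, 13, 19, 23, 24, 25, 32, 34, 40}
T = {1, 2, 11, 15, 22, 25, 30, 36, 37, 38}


Set A = {7, 10, 13, 19, 23, 24, 25, 32, 34, 40}
Set T = {1, 2, 11, 15, 22, 25, 30, 36, 37, 38}
Elements to remove from A (in A, not in T): {7, 10, 13, 19, 23, 24, 32, 34, 40} → 9 removals
Elements to add to A (in T, not in A): {1, 2, 11, 15, 22, 30, 36, 37, 38} → 9 additions
Total edits = 9 + 9 = 18

18


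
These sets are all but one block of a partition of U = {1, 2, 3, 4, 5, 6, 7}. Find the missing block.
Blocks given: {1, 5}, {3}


U = {1, 2, 3, 4, 5, 6, 7}
Shown blocks: {1, 5}, {3}
A partition's blocks are pairwise disjoint and cover U, so the missing block = U \ (union of shown blocks).
Union of shown blocks: {1, 3, 5}
Missing block = U \ (union) = {2, 4, 6, 7}

{2, 4, 6, 7}


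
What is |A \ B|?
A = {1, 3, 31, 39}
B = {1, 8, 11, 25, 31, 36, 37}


Set A = {1, 3, 31, 39}
Set B = {1, 8, 11, 25, 31, 36, 37}
A \ B = {3, 39}
|A \ B| = 2

2


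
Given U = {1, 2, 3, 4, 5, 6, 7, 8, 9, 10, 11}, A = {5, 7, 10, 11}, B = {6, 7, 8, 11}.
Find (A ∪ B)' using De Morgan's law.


U = {1, 2, 3, 4, 5, 6, 7, 8, 9, 10, 11}
A = {5, 7, 10, 11}, B = {6, 7, 8, 11}
A ∪ B = {5, 6, 7, 8, 10, 11}
(A ∪ B)' = U \ (A ∪ B) = {1, 2, 3, 4, 9}
Verification via A' ∩ B': A' = {1, 2, 3, 4, 6, 8, 9}, B' = {1, 2, 3, 4, 5, 9, 10}
A' ∩ B' = {1, 2, 3, 4, 9} ✓

{1, 2, 3, 4, 9}


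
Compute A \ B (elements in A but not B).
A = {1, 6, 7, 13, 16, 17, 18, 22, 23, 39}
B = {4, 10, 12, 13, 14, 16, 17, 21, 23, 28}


Set A = {1, 6, 7, 13, 16, 17, 18, 22, 23, 39}
Set B = {4, 10, 12, 13, 14, 16, 17, 21, 23, 28}
A \ B includes elements in A that are not in B.
Check each element of A:
1 (not in B, keep), 6 (not in B, keep), 7 (not in B, keep), 13 (in B, remove), 16 (in B, remove), 17 (in B, remove), 18 (not in B, keep), 22 (not in B, keep), 23 (in B, remove), 39 (not in B, keep)
A \ B = {1, 6, 7, 18, 22, 39}

{1, 6, 7, 18, 22, 39}


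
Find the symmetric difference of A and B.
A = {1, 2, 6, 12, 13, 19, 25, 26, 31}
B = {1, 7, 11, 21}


Set A = {1, 2, 6, 12, 13, 19, 25, 26, 31}
Set B = {1, 7, 11, 21}
A △ B = (A \ B) ∪ (B \ A)
Elements in A but not B: {2, 6, 12, 13, 19, 25, 26, 31}
Elements in B but not A: {7, 11, 21}
A △ B = {2, 6, 7, 11, 12, 13, 19, 21, 25, 26, 31}

{2, 6, 7, 11, 12, 13, 19, 21, 25, 26, 31}


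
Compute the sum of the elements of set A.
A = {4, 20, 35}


Set A = {4, 20, 35}
Sum = 4 + 20 + 35 = 59

59


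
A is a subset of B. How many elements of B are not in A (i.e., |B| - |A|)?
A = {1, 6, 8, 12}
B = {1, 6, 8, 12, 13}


Set A = {1, 6, 8, 12}, |A| = 4
Set B = {1, 6, 8, 12, 13}, |B| = 5
Since A ⊆ B: B \ A = {13}
|B| - |A| = 5 - 4 = 1

1


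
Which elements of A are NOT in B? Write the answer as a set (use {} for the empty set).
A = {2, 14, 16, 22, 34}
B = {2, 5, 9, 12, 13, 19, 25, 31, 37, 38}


Set A = {2, 14, 16, 22, 34}
Set B = {2, 5, 9, 12, 13, 19, 25, 31, 37, 38}
Check each element of A against B:
2 ∈ B, 14 ∉ B (include), 16 ∉ B (include), 22 ∉ B (include), 34 ∉ B (include)
Elements of A not in B: {14, 16, 22, 34}

{14, 16, 22, 34}


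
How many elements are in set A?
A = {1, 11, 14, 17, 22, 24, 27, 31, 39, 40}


Set A = {1, 11, 14, 17, 22, 24, 27, 31, 39, 40}
Listing elements: 1, 11, 14, 17, 22, 24, 27, 31, 39, 40
Counting: 10 elements
|A| = 10

10
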